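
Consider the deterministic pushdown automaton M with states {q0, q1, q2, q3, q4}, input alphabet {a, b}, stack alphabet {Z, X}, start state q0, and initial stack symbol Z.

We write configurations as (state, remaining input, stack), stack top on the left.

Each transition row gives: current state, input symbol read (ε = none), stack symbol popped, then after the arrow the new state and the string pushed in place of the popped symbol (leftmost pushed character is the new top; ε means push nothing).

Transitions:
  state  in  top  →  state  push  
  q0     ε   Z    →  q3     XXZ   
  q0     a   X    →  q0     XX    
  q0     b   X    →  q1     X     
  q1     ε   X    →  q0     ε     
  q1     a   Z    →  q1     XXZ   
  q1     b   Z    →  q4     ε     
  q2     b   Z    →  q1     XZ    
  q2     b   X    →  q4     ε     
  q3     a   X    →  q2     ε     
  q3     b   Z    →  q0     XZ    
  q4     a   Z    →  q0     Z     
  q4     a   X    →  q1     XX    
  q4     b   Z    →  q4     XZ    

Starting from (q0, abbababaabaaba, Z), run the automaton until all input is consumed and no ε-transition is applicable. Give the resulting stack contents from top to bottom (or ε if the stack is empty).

XXZ

(q0, abbababaabaaba, Z)
  ε-move, top Z: go to q3, push XXZ → (q3, abbababaabaaba, XXZ)
  read a, top X: go to q2, push ε → (q2, bbababaabaaba, XZ)
  read b, top X: go to q4, push ε → (q4, bababaabaaba, Z)
  read b, top Z: go to q4, push XZ → (q4, ababaabaaba, XZ)
  read a, top X: go to q1, push XX → (q1, babaabaaba, XXZ)
  ε-move, top X: go to q0, push ε → (q0, babaabaaba, XZ)
  read b, top X: go to q1, push X → (q1, abaabaaba, XZ)
  ε-move, top X: go to q0, push ε → (q0, abaabaaba, Z)
  ε-move, top Z: go to q3, push XXZ → (q3, abaabaaba, XXZ)
  read a, top X: go to q2, push ε → (q2, baabaaba, XZ)
  read b, top X: go to q4, push ε → (q4, aabaaba, Z)
  read a, top Z: go to q0, push Z → (q0, abaaba, Z)
  ε-move, top Z: go to q3, push XXZ → (q3, abaaba, XXZ)
  read a, top X: go to q2, push ε → (q2, baaba, XZ)
  read b, top X: go to q4, push ε → (q4, aaba, Z)
  read a, top Z: go to q0, push Z → (q0, aba, Z)
  ε-move, top Z: go to q3, push XXZ → (q3, aba, XXZ)
  read a, top X: go to q2, push ε → (q2, ba, XZ)
  read b, top X: go to q4, push ε → (q4, a, Z)
  read a, top Z: go to q0, push Z → (q0, ε, Z)
  ε-move, top Z: go to q3, push XXZ → (q3, ε, XXZ)
All input consumed in state q3 with stack XXZ.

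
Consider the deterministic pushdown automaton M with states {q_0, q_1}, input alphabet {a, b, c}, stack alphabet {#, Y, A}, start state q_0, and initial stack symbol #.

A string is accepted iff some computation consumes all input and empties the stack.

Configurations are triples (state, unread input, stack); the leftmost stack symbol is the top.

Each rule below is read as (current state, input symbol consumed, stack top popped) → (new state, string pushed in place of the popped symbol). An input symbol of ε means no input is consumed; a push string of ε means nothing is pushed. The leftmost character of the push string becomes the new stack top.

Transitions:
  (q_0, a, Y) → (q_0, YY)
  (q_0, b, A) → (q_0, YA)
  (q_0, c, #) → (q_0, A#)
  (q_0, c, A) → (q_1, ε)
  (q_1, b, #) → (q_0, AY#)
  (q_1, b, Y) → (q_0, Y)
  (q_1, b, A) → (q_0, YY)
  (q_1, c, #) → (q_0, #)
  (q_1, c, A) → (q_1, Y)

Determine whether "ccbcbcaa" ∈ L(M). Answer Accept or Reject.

(q_0, ccbcbcaa, #)
  read c, top #: go to q_0, push A# → (q_0, cbcbcaa, A#)
  read c, top A: go to q_1, push ε → (q_1, bcbcaa, #)
  read b, top #: go to q_0, push AY# → (q_0, cbcaa, AY#)
  read c, top A: go to q_1, push ε → (q_1, bcaa, Y#)
  read b, top Y: go to q_0, push Y → (q_0, caa, Y#)
No transition applies at (q_0, caa, Y#); input not fully consumed.

Reject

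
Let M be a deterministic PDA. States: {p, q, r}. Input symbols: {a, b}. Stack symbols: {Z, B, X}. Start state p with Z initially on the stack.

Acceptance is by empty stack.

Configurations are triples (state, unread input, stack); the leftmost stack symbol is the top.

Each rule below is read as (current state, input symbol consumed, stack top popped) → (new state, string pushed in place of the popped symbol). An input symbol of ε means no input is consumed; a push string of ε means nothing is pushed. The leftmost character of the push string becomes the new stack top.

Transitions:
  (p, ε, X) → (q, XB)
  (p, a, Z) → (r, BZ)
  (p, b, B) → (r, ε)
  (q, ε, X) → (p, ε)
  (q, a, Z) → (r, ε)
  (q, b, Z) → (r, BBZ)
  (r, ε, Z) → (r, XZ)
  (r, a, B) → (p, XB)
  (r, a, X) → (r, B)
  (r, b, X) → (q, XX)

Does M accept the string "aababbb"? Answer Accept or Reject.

(p, aababbb, Z)
  read a, top Z: go to r, push BZ → (r, ababbb, BZ)
  read a, top B: go to p, push XB → (p, babbb, XBZ)
  ε-move, top X: go to q, push XB → (q, babbb, XBBZ)
  ε-move, top X: go to p, push ε → (p, babbb, BBZ)
  read b, top B: go to r, push ε → (r, abbb, BZ)
  read a, top B: go to p, push XB → (p, bbb, XBZ)
  ε-move, top X: go to q, push XB → (q, bbb, XBBZ)
  ε-move, top X: go to p, push ε → (p, bbb, BBZ)
  read b, top B: go to r, push ε → (r, bb, BZ)
No transition applies at (r, bb, BZ); input not fully consumed.

Reject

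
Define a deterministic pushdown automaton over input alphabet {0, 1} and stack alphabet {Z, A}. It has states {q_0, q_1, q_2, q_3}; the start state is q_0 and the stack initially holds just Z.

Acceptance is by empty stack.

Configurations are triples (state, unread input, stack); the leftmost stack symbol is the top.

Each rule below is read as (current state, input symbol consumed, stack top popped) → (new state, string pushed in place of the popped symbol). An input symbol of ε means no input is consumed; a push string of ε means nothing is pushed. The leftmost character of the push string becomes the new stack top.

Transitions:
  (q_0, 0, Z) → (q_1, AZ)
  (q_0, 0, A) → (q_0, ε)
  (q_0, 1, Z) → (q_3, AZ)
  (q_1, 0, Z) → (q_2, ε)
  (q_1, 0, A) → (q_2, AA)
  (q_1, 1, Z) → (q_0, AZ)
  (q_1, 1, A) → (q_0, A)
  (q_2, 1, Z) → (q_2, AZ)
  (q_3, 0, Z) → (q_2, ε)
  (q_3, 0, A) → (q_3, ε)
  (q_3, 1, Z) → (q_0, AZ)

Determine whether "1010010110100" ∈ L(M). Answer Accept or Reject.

Reject

(q_0, 1010010110100, Z)
  read 1, top Z: go to q_3, push AZ → (q_3, 010010110100, AZ)
  read 0, top A: go to q_3, push ε → (q_3, 10010110100, Z)
  read 1, top Z: go to q_0, push AZ → (q_0, 0010110100, AZ)
  read 0, top A: go to q_0, push ε → (q_0, 010110100, Z)
  read 0, top Z: go to q_1, push AZ → (q_1, 10110100, AZ)
  read 1, top A: go to q_0, push A → (q_0, 0110100, AZ)
  read 0, top A: go to q_0, push ε → (q_0, 110100, Z)
  read 1, top Z: go to q_3, push AZ → (q_3, 10100, AZ)
No transition applies at (q_3, 10100, AZ); input not fully consumed.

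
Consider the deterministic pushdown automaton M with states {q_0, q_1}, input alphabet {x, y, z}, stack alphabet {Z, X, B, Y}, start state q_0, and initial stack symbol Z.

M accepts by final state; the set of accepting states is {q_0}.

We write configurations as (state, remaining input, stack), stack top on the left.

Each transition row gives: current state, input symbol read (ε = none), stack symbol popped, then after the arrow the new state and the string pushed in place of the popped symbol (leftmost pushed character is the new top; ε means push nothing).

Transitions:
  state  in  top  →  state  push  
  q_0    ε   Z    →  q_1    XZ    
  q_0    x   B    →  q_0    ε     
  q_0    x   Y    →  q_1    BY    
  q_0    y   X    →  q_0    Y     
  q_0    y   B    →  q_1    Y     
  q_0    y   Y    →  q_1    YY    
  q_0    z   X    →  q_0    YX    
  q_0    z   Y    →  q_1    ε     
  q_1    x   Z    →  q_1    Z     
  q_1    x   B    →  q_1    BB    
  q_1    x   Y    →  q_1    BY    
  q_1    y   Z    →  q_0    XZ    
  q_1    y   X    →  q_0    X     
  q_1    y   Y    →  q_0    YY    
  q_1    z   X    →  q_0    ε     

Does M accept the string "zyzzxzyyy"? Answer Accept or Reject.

(q_0, zyzzxzyyy, Z)
  ε-move, top Z: go to q_1, push XZ → (q_1, zyzzxzyyy, XZ)
  read z, top X: go to q_0, push ε → (q_0, yzzxzyyy, Z)
  ε-move, top Z: go to q_1, push XZ → (q_1, yzzxzyyy, XZ)
  read y, top X: go to q_0, push X → (q_0, zzxzyyy, XZ)
  read z, top X: go to q_0, push YX → (q_0, zxzyyy, YXZ)
  read z, top Y: go to q_1, push ε → (q_1, xzyyy, XZ)
No transition applies at (q_1, xzyyy, XZ); input not fully consumed.

Reject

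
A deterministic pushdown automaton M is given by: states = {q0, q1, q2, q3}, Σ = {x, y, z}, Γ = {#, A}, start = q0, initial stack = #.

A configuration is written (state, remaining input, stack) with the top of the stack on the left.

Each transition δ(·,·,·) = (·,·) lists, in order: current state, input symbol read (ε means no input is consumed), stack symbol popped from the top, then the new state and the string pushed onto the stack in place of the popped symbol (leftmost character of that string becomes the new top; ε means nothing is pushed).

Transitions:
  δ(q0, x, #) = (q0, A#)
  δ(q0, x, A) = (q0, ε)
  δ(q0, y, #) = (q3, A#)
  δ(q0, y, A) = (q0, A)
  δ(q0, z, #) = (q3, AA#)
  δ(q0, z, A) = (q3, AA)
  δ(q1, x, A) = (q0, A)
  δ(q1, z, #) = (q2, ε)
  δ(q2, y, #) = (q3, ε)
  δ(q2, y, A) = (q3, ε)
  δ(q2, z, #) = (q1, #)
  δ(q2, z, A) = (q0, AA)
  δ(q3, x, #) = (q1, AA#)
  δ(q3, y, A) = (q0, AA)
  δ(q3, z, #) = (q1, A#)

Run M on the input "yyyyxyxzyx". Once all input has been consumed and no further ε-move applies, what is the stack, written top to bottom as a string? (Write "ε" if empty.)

(q0, yyyyxyxzyx, #)
  read y, top #: go to q3, push A# → (q3, yyyxyxzyx, A#)
  read y, top A: go to q0, push AA → (q0, yyxyxzyx, AA#)
  read y, top A: go to q0, push A → (q0, yxyxzyx, AA#)
  read y, top A: go to q0, push A → (q0, xyxzyx, AA#)
  read x, top A: go to q0, push ε → (q0, yxzyx, A#)
  read y, top A: go to q0, push A → (q0, xzyx, A#)
  read x, top A: go to q0, push ε → (q0, zyx, #)
  read z, top #: go to q3, push AA# → (q3, yx, AA#)
  read y, top A: go to q0, push AA → (q0, x, AAA#)
  read x, top A: go to q0, push ε → (q0, ε, AA#)
All input consumed in state q0 with stack AA#.

AA#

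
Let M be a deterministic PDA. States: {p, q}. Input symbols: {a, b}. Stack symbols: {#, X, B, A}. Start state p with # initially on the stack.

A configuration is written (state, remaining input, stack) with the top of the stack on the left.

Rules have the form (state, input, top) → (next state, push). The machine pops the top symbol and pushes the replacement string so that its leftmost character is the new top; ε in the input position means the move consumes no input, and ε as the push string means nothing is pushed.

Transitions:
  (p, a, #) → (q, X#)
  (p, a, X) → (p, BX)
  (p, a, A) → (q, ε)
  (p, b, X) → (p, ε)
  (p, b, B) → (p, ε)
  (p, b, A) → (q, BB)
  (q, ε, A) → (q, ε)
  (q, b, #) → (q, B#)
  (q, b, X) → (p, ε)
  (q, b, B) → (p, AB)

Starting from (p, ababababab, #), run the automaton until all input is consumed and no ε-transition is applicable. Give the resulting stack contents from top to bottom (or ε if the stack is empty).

(p, ababababab, #) ⊢ (q, babababab, X#) ⊢ (p, abababab, #) ⊢ (q, bababab, X#) ⊢ (p, ababab, #) ⊢ (q, babab, X#) ⊢ (p, abab, #) ⊢ (q, bab, X#) ⊢ (p, ab, #) ⊢ (q, b, X#) ⊢ (p, ε, #)
All input consumed in state p with stack #.

#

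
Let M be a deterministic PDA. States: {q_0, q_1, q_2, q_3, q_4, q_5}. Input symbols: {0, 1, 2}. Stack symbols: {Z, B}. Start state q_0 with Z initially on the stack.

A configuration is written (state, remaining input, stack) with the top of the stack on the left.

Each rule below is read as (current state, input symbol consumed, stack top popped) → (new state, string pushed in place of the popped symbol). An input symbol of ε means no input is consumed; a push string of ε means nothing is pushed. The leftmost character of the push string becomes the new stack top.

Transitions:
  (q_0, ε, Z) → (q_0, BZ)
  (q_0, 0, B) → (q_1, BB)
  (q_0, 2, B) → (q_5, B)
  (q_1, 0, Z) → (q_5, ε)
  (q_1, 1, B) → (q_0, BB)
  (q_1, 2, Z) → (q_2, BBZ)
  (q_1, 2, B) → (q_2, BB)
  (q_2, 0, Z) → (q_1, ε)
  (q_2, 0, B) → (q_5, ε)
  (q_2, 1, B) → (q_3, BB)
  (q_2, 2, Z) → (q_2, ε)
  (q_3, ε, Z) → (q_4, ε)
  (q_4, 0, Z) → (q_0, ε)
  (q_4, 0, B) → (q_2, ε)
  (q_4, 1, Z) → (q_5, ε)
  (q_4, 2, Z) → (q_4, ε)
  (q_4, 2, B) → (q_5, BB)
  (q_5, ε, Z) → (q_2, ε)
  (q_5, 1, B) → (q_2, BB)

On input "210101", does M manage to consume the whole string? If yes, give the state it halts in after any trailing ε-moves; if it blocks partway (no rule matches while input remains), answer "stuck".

(q_0, 210101, Z) ⊢ (q_0, 210101, BZ) ⊢ (q_5, 10101, BZ) ⊢ (q_2, 0101, BBZ) ⊢ (q_5, 101, BZ) ⊢ (q_2, 01, BBZ) ⊢ (q_5, 1, BZ) ⊢ (q_2, ε, BBZ)
All input consumed; M is in state q_2.

q_2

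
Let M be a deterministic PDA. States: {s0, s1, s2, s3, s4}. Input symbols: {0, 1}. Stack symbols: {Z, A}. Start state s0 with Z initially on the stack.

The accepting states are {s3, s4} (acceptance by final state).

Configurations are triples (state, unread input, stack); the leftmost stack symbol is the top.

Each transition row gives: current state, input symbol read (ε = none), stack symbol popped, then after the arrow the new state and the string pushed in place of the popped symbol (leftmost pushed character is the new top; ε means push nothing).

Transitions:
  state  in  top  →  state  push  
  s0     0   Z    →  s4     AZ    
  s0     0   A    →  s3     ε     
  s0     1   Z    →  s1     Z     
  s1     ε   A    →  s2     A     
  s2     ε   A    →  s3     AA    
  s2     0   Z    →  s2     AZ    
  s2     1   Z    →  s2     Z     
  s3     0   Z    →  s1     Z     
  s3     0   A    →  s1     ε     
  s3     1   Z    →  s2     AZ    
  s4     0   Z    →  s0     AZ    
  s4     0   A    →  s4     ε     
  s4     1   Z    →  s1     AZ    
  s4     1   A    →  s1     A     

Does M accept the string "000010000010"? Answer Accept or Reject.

(s0, 000010000010, Z)
  read 0, top Z: go to s4, push AZ → (s4, 00010000010, AZ)
  read 0, top A: go to s4, push ε → (s4, 0010000010, Z)
  read 0, top Z: go to s0, push AZ → (s0, 010000010, AZ)
  read 0, top A: go to s3, push ε → (s3, 10000010, Z)
  read 1, top Z: go to s2, push AZ → (s2, 0000010, AZ)
  ε-move, top A: go to s3, push AA → (s3, 0000010, AAZ)
  read 0, top A: go to s1, push ε → (s1, 000010, AZ)
  ε-move, top A: go to s2, push A → (s2, 000010, AZ)
  ε-move, top A: go to s3, push AA → (s3, 000010, AAZ)
  read 0, top A: go to s1, push ε → (s1, 00010, AZ)
  ε-move, top A: go to s2, push A → (s2, 00010, AZ)
  ε-move, top A: go to s3, push AA → (s3, 00010, AAZ)
  read 0, top A: go to s1, push ε → (s1, 0010, AZ)
  ε-move, top A: go to s2, push A → (s2, 0010, AZ)
  ε-move, top A: go to s3, push AA → (s3, 0010, AAZ)
  read 0, top A: go to s1, push ε → (s1, 010, AZ)
  ε-move, top A: go to s2, push A → (s2, 010, AZ)
  ε-move, top A: go to s3, push AA → (s3, 010, AAZ)
  read 0, top A: go to s1, push ε → (s1, 10, AZ)
  ε-move, top A: go to s2, push A → (s2, 10, AZ)
  ε-move, top A: go to s3, push AA → (s3, 10, AAZ)
No transition applies at (s3, 10, AAZ); input not fully consumed.

Reject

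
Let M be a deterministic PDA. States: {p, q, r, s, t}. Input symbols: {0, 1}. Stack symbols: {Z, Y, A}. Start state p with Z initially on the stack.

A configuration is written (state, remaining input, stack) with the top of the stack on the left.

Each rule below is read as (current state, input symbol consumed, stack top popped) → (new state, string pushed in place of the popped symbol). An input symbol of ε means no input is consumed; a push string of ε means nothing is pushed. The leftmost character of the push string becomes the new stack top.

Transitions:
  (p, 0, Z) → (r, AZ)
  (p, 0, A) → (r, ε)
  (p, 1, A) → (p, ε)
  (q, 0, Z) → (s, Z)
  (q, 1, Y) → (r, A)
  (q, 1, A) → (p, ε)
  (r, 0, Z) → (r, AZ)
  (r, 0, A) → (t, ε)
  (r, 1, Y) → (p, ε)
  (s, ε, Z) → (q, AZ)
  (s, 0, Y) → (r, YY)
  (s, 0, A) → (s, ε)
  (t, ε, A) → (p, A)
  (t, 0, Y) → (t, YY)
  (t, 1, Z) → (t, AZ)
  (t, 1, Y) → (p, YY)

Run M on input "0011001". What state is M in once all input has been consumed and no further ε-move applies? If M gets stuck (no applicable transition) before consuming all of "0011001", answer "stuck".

p

(p, 0011001, Z) ⊢ (r, 011001, AZ) ⊢ (t, 11001, Z) ⊢ (t, 1001, AZ) ⊢ (p, 1001, AZ) ⊢ (p, 001, Z) ⊢ (r, 01, AZ) ⊢ (t, 1, Z) ⊢ (t, ε, AZ) ⊢ (p, ε, AZ)
All input consumed; M is in state p.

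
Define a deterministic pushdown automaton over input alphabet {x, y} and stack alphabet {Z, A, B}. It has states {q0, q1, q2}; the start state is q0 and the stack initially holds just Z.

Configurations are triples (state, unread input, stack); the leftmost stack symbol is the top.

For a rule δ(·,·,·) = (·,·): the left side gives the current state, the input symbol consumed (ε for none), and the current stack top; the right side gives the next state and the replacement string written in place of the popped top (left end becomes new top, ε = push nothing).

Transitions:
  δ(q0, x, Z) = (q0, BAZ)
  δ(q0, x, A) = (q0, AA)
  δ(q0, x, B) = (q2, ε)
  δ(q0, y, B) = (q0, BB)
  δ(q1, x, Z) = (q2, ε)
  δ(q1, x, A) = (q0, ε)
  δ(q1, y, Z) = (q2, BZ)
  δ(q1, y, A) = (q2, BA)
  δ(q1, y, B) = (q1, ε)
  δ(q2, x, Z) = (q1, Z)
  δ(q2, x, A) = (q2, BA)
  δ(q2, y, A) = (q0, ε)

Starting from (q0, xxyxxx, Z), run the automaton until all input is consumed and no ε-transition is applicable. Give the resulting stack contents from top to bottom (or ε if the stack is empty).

BAZ

(q0, xxyxxx, Z)
  read x, top Z: go to q0, push BAZ → (q0, xyxxx, BAZ)
  read x, top B: go to q2, push ε → (q2, yxxx, AZ)
  read y, top A: go to q0, push ε → (q0, xxx, Z)
  read x, top Z: go to q0, push BAZ → (q0, xx, BAZ)
  read x, top B: go to q2, push ε → (q2, x, AZ)
  read x, top A: go to q2, push BA → (q2, ε, BAZ)
All input consumed in state q2 with stack BAZ.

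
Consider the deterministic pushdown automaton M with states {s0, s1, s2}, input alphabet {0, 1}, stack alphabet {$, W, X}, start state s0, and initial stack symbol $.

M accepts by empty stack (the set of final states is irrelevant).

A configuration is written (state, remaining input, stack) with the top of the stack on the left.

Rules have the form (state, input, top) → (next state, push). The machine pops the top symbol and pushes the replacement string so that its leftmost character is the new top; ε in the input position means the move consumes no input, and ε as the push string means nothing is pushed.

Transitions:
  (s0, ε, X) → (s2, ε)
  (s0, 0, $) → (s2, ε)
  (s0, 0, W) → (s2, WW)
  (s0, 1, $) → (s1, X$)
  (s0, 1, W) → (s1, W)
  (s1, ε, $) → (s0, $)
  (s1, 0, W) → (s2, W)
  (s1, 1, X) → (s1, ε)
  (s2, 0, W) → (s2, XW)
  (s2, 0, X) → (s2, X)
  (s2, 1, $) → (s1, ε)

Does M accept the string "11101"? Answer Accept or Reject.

Reject

(s0, 11101, $)
  read 1, top $: go to s1, push X$ → (s1, 1101, X$)
  read 1, top X: go to s1, push ε → (s1, 101, $)
  ε-move, top $: go to s0, push $ → (s0, 101, $)
  read 1, top $: go to s1, push X$ → (s1, 01, X$)
No transition applies at (s1, 01, X$); input not fully consumed.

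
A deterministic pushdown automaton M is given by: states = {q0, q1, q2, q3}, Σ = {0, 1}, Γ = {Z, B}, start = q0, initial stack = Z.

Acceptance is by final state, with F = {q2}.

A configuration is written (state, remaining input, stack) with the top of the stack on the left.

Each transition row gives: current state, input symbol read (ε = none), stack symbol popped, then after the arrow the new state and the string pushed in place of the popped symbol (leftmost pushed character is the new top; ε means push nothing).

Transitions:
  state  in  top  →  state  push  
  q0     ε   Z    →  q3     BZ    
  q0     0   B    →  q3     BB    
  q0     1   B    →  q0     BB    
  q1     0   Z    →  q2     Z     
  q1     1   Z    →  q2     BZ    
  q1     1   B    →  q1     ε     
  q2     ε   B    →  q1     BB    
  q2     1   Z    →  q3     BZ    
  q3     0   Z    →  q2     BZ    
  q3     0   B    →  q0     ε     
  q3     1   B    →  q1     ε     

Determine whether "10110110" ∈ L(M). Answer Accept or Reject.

(q0, 10110110, Z)
  ε-move, top Z: go to q3, push BZ → (q3, 10110110, BZ)
  read 1, top B: go to q1, push ε → (q1, 0110110, Z)
  read 0, top Z: go to q2, push Z → (q2, 110110, Z)
  read 1, top Z: go to q3, push BZ → (q3, 10110, BZ)
  read 1, top B: go to q1, push ε → (q1, 0110, Z)
  read 0, top Z: go to q2, push Z → (q2, 110, Z)
  read 1, top Z: go to q3, push BZ → (q3, 10, BZ)
  read 1, top B: go to q1, push ε → (q1, 0, Z)
  read 0, top Z: go to q2, push Z → (q2, ε, Z)
All input consumed; state q2 ∈ F.

Accept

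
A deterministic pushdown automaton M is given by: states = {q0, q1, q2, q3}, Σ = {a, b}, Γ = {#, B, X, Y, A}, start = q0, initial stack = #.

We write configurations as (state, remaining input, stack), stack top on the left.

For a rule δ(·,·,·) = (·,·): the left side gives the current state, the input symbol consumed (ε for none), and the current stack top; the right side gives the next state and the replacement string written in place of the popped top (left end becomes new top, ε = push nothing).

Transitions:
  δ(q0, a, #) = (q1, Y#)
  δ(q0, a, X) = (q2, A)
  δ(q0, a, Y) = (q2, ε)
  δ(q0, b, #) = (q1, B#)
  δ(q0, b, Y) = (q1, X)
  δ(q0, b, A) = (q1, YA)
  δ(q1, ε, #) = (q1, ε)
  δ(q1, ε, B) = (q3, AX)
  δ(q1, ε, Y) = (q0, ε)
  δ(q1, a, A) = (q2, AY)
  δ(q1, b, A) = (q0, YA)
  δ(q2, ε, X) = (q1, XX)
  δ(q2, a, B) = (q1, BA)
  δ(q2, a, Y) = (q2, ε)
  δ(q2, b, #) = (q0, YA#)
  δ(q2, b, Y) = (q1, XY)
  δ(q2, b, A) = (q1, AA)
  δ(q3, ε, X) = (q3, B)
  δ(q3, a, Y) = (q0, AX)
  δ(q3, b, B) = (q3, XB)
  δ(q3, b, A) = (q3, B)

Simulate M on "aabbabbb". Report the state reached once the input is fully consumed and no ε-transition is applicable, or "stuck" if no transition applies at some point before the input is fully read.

(q0, aabbabbb, #) ⊢ (q1, abbabbb, Y#) ⊢ (q0, abbabbb, #) ⊢ (q1, bbabbb, Y#) ⊢ (q0, bbabbb, #) ⊢ (q1, babbb, B#) ⊢ (q3, babbb, AX#) ⊢ (q3, abbb, BX#)
No transition for (q3, a, top B); M blocks with input abbb remaining.

stuck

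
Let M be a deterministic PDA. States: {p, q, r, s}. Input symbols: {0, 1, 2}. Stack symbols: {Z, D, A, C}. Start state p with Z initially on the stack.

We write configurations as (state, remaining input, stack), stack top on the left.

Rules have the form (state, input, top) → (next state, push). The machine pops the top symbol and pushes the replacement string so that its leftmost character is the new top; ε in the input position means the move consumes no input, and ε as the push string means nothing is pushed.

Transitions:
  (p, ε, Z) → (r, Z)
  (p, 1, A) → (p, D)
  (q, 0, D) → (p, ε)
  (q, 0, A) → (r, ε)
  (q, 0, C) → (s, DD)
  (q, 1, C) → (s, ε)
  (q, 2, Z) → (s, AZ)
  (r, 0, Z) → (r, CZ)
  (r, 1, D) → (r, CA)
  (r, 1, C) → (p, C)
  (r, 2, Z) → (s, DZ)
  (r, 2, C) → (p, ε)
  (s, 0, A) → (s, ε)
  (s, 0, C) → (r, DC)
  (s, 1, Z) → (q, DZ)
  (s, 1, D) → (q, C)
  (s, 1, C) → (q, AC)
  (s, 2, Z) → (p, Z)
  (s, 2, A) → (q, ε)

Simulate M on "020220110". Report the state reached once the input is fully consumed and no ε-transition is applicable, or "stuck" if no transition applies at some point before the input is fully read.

(p, 020220110, Z)
  ε-move, top Z: go to r, push Z → (r, 020220110, Z)
  read 0, top Z: go to r, push CZ → (r, 20220110, CZ)
  read 2, top C: go to p, push ε → (p, 0220110, Z)
  ε-move, top Z: go to r, push Z → (r, 0220110, Z)
  read 0, top Z: go to r, push CZ → (r, 220110, CZ)
  read 2, top C: go to p, push ε → (p, 20110, Z)
  ε-move, top Z: go to r, push Z → (r, 20110, Z)
  read 2, top Z: go to s, push DZ → (s, 0110, DZ)
No transition for (s, 0, top D); M blocks with input 0110 remaining.

stuck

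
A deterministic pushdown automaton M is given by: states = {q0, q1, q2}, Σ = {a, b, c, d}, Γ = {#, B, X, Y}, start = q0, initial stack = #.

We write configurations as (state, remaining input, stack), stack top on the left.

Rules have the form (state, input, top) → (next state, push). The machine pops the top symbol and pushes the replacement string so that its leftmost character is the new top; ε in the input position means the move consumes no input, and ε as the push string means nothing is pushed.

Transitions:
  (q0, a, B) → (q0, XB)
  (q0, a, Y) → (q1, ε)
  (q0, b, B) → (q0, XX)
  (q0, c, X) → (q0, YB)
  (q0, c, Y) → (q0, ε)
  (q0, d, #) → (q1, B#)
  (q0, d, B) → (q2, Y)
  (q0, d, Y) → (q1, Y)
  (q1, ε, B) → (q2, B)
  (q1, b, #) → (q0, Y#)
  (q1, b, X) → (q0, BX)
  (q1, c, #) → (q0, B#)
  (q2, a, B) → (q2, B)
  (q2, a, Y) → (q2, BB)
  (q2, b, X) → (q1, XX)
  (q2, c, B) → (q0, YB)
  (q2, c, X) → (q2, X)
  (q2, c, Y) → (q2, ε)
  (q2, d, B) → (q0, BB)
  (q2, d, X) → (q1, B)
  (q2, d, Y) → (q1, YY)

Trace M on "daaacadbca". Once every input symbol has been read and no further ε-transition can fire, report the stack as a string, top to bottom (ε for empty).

(q0, daaacadbca, #)
  read d, top #: go to q1, push B# → (q1, aaacadbca, B#)
  ε-move, top B: go to q2, push B → (q2, aaacadbca, B#)
  read a, top B: go to q2, push B → (q2, aacadbca, B#)
  read a, top B: go to q2, push B → (q2, acadbca, B#)
  read a, top B: go to q2, push B → (q2, cadbca, B#)
  read c, top B: go to q0, push YB → (q0, adbca, YB#)
  read a, top Y: go to q1, push ε → (q1, dbca, B#)
  ε-move, top B: go to q2, push B → (q2, dbca, B#)
  read d, top B: go to q0, push BB → (q0, bca, BB#)
  read b, top B: go to q0, push XX → (q0, ca, XXB#)
  read c, top X: go to q0, push YB → (q0, a, YBXB#)
  read a, top Y: go to q1, push ε → (q1, ε, BXB#)
  ε-move, top B: go to q2, push B → (q2, ε, BXB#)
All input consumed in state q2 with stack BXB#.

BXB#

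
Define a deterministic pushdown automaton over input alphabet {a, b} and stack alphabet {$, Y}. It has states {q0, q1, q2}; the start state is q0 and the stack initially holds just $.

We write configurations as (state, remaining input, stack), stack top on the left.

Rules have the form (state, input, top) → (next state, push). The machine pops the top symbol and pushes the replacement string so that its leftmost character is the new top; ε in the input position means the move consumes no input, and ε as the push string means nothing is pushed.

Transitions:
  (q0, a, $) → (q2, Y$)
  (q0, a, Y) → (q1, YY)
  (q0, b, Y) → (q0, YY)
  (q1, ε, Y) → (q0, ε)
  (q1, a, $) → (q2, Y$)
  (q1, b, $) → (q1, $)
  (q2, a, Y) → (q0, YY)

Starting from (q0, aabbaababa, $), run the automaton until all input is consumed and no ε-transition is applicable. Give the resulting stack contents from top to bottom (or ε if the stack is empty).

(q0, aabbaababa, $)
  read a, top $: go to q2, push Y$ → (q2, abbaababa, Y$)
  read a, top Y: go to q0, push YY → (q0, bbaababa, YY$)
  read b, top Y: go to q0, push YY → (q0, baababa, YYY$)
  read b, top Y: go to q0, push YY → (q0, aababa, YYYY$)
  read a, top Y: go to q1, push YY → (q1, ababa, YYYYY$)
  ε-move, top Y: go to q0, push ε → (q0, ababa, YYYY$)
  read a, top Y: go to q1, push YY → (q1, baba, YYYYY$)
  ε-move, top Y: go to q0, push ε → (q0, baba, YYYY$)
  read b, top Y: go to q0, push YY → (q0, aba, YYYYY$)
  read a, top Y: go to q1, push YY → (q1, ba, YYYYYY$)
  ε-move, top Y: go to q0, push ε → (q0, ba, YYYYY$)
  read b, top Y: go to q0, push YY → (q0, a, YYYYYY$)
  read a, top Y: go to q1, push YY → (q1, ε, YYYYYYY$)
  ε-move, top Y: go to q0, push ε → (q0, ε, YYYYYY$)
All input consumed in state q0 with stack YYYYYY$.

YYYYYY$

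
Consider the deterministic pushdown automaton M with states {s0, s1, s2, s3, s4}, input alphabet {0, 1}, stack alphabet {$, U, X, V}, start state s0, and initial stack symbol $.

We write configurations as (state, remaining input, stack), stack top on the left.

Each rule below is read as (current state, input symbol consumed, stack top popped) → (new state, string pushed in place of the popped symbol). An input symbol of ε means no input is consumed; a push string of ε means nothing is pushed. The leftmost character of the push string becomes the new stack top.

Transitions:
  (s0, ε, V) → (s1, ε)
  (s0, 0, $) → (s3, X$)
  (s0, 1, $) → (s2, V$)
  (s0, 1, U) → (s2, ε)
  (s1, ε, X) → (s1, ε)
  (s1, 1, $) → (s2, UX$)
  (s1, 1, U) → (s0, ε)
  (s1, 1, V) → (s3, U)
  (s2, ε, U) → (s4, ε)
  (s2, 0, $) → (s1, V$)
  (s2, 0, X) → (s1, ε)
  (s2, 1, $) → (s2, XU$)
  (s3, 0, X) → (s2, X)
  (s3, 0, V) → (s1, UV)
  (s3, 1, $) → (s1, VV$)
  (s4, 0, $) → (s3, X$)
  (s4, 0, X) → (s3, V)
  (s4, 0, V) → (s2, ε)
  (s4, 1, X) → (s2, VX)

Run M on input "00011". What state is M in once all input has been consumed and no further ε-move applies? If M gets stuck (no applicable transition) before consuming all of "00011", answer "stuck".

(s0, 00011, $)
  read 0, top $: go to s3, push X$ → (s3, 0011, X$)
  read 0, top X: go to s2, push X → (s2, 011, X$)
  read 0, top X: go to s1, push ε → (s1, 11, $)
  read 1, top $: go to s2, push UX$ → (s2, 1, UX$)
  ε-move, top U: go to s4, push ε → (s4, 1, X$)
  read 1, top X: go to s2, push VX → (s2, ε, VX$)
All input consumed; M is in state s2.

s2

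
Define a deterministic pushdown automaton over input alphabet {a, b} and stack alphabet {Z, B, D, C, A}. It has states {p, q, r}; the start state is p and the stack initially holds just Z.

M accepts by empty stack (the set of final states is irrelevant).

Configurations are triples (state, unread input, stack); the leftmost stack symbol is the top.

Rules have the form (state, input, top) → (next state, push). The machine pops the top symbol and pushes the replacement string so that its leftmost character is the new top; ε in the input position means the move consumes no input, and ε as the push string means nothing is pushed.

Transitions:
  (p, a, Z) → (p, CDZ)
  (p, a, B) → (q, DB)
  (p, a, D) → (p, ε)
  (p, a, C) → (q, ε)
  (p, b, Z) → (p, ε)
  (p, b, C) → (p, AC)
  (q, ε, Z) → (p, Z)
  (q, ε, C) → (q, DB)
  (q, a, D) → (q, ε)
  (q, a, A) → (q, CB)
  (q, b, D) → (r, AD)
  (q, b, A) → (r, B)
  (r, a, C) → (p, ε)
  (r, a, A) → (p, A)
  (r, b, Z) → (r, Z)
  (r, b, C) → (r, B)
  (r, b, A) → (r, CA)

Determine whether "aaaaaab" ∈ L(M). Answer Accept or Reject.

Accept

(p, aaaaaab, Z)
  read a, top Z: go to p, push CDZ → (p, aaaaab, CDZ)
  read a, top C: go to q, push ε → (q, aaaab, DZ)
  read a, top D: go to q, push ε → (q, aaab, Z)
  ε-move, top Z: go to p, push Z → (p, aaab, Z)
  read a, top Z: go to p, push CDZ → (p, aab, CDZ)
  read a, top C: go to q, push ε → (q, ab, DZ)
  read a, top D: go to q, push ε → (q, b, Z)
  ε-move, top Z: go to p, push Z → (p, b, Z)
  read b, top Z: go to p, push ε → (p, ε, ε)
All input consumed and the stack is empty.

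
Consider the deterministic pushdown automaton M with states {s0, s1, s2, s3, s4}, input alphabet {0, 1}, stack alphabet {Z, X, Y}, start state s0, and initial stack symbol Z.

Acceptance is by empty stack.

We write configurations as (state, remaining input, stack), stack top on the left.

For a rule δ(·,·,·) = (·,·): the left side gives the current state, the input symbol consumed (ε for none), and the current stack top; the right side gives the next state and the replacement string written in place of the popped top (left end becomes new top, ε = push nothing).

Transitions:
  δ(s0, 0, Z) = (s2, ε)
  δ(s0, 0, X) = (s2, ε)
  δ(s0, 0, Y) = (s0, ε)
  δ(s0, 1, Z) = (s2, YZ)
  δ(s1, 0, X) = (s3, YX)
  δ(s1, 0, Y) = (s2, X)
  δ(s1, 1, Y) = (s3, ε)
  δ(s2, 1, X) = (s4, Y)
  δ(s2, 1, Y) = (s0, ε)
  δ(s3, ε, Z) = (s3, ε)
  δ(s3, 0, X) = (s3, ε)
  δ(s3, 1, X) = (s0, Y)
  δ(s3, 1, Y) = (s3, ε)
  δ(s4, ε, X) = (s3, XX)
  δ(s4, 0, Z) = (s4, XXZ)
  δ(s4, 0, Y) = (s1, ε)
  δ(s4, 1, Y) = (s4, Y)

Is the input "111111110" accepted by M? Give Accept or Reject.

(s0, 111111110, Z) ⊢ (s2, 11111110, YZ) ⊢ (s0, 1111110, Z) ⊢ (s2, 111110, YZ) ⊢ (s0, 11110, Z) ⊢ (s2, 1110, YZ) ⊢ (s0, 110, Z) ⊢ (s2, 10, YZ) ⊢ (s0, 0, Z) ⊢ (s2, ε, ε)
All input consumed and the stack is empty.

Accept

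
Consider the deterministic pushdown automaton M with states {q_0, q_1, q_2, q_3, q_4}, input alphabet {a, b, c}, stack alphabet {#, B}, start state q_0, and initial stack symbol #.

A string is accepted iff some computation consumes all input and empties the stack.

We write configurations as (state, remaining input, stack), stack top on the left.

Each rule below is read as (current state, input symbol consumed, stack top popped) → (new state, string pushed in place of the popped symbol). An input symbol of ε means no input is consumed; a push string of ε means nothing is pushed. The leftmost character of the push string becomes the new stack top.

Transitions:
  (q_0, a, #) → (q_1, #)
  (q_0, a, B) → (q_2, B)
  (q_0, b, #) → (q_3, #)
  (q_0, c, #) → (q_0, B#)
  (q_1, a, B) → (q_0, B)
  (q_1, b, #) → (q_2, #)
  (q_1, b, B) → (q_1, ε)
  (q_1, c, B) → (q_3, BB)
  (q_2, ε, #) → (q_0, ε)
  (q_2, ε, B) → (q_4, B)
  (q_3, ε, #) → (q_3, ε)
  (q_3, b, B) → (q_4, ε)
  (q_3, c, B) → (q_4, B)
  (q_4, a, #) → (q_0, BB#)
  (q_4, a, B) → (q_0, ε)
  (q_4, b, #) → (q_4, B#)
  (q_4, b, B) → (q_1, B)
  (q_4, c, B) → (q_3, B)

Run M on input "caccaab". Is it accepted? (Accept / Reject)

(q_0, caccaab, #)
  read c, top #: go to q_0, push B# → (q_0, accaab, B#)
  read a, top B: go to q_2, push B → (q_2, ccaab, B#)
  ε-move, top B: go to q_4, push B → (q_4, ccaab, B#)
  read c, top B: go to q_3, push B → (q_3, caab, B#)
  read c, top B: go to q_4, push B → (q_4, aab, B#)
  read a, top B: go to q_0, push ε → (q_0, ab, #)
  read a, top #: go to q_1, push # → (q_1, b, #)
  read b, top #: go to q_2, push # → (q_2, ε, #)
  ε-move, top #: go to q_0, push ε → (q_0, ε, ε)
All input consumed and the stack is empty.

Accept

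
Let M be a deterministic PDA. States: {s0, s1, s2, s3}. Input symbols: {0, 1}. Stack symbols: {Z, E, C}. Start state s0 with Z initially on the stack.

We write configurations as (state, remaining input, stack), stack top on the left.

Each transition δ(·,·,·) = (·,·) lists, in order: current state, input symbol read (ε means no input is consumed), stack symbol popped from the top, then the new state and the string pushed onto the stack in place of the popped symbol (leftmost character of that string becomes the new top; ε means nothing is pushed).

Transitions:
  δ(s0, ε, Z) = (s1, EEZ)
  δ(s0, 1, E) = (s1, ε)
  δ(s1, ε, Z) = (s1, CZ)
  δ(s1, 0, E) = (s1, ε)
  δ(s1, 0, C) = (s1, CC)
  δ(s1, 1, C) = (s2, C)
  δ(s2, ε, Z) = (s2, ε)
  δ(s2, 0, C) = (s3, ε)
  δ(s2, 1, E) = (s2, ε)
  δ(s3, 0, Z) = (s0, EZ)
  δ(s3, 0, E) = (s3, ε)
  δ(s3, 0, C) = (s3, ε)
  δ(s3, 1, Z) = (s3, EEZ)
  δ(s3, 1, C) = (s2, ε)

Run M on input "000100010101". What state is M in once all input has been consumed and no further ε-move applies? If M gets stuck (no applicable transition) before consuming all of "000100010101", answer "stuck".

(s0, 000100010101, Z)
  ε-move, top Z: go to s1, push EEZ → (s1, 000100010101, EEZ)
  read 0, top E: go to s1, push ε → (s1, 00100010101, EZ)
  read 0, top E: go to s1, push ε → (s1, 0100010101, Z)
  ε-move, top Z: go to s1, push CZ → (s1, 0100010101, CZ)
  read 0, top C: go to s1, push CC → (s1, 100010101, CCZ)
  read 1, top C: go to s2, push C → (s2, 00010101, CCZ)
  read 0, top C: go to s3, push ε → (s3, 0010101, CZ)
  read 0, top C: go to s3, push ε → (s3, 010101, Z)
  read 0, top Z: go to s0, push EZ → (s0, 10101, EZ)
  read 1, top E: go to s1, push ε → (s1, 0101, Z)
  ε-move, top Z: go to s1, push CZ → (s1, 0101, CZ)
  read 0, top C: go to s1, push CC → (s1, 101, CCZ)
  read 1, top C: go to s2, push C → (s2, 01, CCZ)
  read 0, top C: go to s3, push ε → (s3, 1, CZ)
  read 1, top C: go to s2, push ε → (s2, ε, Z)
  ε-move, top Z: go to s2, push ε → (s2, ε, ε)
All input consumed; M is in state s2.

s2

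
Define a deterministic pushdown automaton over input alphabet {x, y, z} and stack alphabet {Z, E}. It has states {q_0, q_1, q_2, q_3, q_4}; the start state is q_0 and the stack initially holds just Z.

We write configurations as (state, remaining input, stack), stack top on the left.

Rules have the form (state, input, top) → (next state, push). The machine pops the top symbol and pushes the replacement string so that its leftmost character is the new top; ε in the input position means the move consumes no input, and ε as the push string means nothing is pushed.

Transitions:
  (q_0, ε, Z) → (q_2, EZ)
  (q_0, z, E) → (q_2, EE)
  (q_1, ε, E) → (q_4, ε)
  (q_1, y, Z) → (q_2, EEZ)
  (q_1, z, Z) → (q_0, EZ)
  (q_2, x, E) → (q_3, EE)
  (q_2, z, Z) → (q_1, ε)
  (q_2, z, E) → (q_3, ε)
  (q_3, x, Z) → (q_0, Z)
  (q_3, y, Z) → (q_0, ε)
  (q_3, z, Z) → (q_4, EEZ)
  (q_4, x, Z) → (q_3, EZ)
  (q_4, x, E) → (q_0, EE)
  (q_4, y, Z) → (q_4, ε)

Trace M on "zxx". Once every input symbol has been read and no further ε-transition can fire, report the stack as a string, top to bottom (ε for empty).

(q_0, zxx, Z)
  ε-move, top Z: go to q_2, push EZ → (q_2, zxx, EZ)
  read z, top E: go to q_3, push ε → (q_3, xx, Z)
  read x, top Z: go to q_0, push Z → (q_0, x, Z)
  ε-move, top Z: go to q_2, push EZ → (q_2, x, EZ)
  read x, top E: go to q_3, push EE → (q_3, ε, EEZ)
All input consumed in state q_3 with stack EEZ.

EEZ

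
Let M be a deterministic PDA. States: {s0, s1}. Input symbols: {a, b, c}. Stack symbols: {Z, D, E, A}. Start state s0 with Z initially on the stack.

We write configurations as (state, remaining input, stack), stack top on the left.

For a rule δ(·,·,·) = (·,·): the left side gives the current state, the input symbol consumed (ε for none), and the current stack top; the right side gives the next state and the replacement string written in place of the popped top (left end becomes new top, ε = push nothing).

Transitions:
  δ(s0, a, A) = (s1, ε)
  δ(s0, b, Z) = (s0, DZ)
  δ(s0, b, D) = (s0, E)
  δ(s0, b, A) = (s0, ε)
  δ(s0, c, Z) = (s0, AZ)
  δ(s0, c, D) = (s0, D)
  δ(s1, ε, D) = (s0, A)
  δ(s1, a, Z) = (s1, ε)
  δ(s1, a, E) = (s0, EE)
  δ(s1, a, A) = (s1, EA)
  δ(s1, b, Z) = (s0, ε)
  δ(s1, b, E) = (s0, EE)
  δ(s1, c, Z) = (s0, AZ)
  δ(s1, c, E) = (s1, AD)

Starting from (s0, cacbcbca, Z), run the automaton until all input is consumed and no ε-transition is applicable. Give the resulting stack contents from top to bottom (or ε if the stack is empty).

Z

(s0, cacbcbca, Z) ⊢ (s0, acbcbca, AZ) ⊢ (s1, cbcbca, Z) ⊢ (s0, bcbca, AZ) ⊢ (s0, cbca, Z) ⊢ (s0, bca, AZ) ⊢ (s0, ca, Z) ⊢ (s0, a, AZ) ⊢ (s1, ε, Z)
All input consumed in state s1 with stack Z.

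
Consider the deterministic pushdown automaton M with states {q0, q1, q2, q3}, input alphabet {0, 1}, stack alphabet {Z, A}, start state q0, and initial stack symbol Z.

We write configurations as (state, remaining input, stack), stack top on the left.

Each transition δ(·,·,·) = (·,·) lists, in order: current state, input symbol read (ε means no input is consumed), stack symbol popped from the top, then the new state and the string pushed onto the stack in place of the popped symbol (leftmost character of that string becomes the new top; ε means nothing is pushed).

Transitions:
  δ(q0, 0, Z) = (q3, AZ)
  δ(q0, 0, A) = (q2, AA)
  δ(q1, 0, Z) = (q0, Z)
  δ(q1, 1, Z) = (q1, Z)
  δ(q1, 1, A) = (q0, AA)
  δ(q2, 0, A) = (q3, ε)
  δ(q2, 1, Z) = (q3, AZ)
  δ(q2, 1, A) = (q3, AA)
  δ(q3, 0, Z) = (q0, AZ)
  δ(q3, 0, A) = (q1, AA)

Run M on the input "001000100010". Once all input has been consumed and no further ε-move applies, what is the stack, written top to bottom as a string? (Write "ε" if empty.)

AAAAAAAAZ

(q0, 001000100010, Z)
  read 0, top Z: go to q3, push AZ → (q3, 01000100010, AZ)
  read 0, top A: go to q1, push AA → (q1, 1000100010, AAZ)
  read 1, top A: go to q0, push AA → (q0, 000100010, AAAZ)
  read 0, top A: go to q2, push AA → (q2, 00100010, AAAAZ)
  read 0, top A: go to q3, push ε → (q3, 0100010, AAAZ)
  read 0, top A: go to q1, push AA → (q1, 100010, AAAAZ)
  read 1, top A: go to q0, push AA → (q0, 00010, AAAAAZ)
  read 0, top A: go to q2, push AA → (q2, 0010, AAAAAAZ)
  read 0, top A: go to q3, push ε → (q3, 010, AAAAAZ)
  read 0, top A: go to q1, push AA → (q1, 10, AAAAAAZ)
  read 1, top A: go to q0, push AA → (q0, 0, AAAAAAAZ)
  read 0, top A: go to q2, push AA → (q2, ε, AAAAAAAAZ)
All input consumed in state q2 with stack AAAAAAAAZ.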